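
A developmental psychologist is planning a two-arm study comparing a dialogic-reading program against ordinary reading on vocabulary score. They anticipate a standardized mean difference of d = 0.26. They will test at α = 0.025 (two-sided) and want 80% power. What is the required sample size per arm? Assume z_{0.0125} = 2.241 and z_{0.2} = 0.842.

n = 282 per group

For two independent groups with equal n: n = 2·((z_{α/2} + z_β) / d)².
z_{α/2} + z_β = 2.241 + 0.842 = 3.083.
n = 2 × (3.083 / 0.26)² = 2 × 11.858² = 2 × 140.60 = 281.2.
Round up to the next whole participant.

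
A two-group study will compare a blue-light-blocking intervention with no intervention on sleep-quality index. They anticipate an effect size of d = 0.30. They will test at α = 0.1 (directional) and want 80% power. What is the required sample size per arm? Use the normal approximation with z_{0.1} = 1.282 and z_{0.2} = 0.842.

n = 101 per group

For two independent groups with equal n: n = 2·((z_{α} + z_β) / d)².
z_{α} + z_β = 1.282 + 0.842 = 2.124.
n = 2 × (2.124 / 0.30)² = 2 × 7.080² = 2 × 50.13 = 100.3.
Round up to the next whole participant.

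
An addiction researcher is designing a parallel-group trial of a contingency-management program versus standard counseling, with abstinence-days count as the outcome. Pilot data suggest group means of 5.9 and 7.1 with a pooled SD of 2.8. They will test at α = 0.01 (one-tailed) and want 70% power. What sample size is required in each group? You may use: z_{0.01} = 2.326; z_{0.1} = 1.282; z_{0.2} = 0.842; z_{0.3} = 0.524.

n = 89 per group

Cohen's d = |M₁ − M₂| / SD_pooled = |5.9 − 7.1| / 2.8 = 1.2 / 2.8 = 0.429.
For two independent groups with equal n: n = 2·((z_{α} + z_β) / d)².
z_{α} + z_β = 2.326 + 0.524 = 2.850.
n = 2 × (2.850 / 0.429)² = 2 × 6.643² = 2 × 44.13 = 88.3.
Round up to the next whole participant.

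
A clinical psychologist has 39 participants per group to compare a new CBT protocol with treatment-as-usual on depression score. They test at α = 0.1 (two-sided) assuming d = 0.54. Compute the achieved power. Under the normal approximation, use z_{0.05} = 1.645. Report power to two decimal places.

power ≈ 0.77

For two equal groups, power = Φ(d·√(n/2) − z_{α/2}).
d·√(n/2) = 0.54 × √(39/2) = 0.54 × 4.416 = 2.385.
z_β = 2.385 − 1.645 = 0.740.
Power = Φ(0.740) = 0.770.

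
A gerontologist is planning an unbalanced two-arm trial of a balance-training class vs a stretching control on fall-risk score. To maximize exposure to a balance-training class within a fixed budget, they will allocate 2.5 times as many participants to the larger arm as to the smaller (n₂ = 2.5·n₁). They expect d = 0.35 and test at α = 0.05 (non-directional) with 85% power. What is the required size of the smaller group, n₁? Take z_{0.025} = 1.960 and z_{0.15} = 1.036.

With allocation ratio k = n₂/n₁ = 2.5, Var(x̄₁−x̄₂) = σ²(1/n₁ + 1/(k·n₁)) = σ²·(k+1)/(k·n₁).
So n₁ = (1 + 1/k)·((z_{α/2} + z_β)/d)² = 1.400 × (2.996/0.35)².
n₁ = 1.400 × 73.27 = 102.6.
Round up: n₁ = 103, giving n₂ = ⌈2.5 × 103⌉ = ⌈257.5⌉ = 258.

n₁ = 103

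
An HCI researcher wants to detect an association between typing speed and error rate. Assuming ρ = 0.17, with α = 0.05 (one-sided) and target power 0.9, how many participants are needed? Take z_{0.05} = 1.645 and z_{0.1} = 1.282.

n = 294

Fisher's z: C = ½·ln((1+r)/(1−r)) = ½·ln(1.4096) = 0.1717.
n = ((z_{α} + z_β)/C)² + 3.
(1.645 + 1.282) / 0.1717 = 2.927 / 0.1717 = 17.047.
n = 17.047² + 3 = 290.61 + 3 = 293.6.
Round up.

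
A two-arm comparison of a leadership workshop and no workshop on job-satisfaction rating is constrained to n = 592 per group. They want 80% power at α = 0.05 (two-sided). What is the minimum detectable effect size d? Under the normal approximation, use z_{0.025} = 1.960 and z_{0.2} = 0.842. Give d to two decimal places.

d_min ≈ 0.16

For two independent groups of n = 592 each: d_min = (z_{α/2} + z_β)·√(2/n).
z-sum = 1.960 + 0.842 = 2.802.
d_min = 2.802 × √(2/592) = 2.802 × 0.0581 = 0.163.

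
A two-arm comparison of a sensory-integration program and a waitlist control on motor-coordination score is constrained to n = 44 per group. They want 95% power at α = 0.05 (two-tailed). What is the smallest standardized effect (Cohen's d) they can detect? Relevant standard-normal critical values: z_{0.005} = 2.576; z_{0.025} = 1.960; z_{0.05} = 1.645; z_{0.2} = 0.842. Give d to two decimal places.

For two independent groups of n = 44 each: d_min = (z_{α/2} + z_β)·√(2/n).
z-sum = 1.960 + 1.645 = 3.605.
d_min = 3.605 × √(2/44) = 3.605 × 0.2132 = 0.769.

d_min ≈ 0.77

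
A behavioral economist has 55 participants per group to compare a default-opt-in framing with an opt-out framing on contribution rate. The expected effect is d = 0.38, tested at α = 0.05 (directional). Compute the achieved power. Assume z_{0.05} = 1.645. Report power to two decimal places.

power ≈ 0.64

For two equal groups, power = Φ(d·√(n/2) − z_{α}).
d·√(n/2) = 0.38 × √(55/2) = 0.38 × 5.244 = 1.993.
z_β = 1.993 − 1.645 = 0.348.
Power = Φ(0.348) = 0.636.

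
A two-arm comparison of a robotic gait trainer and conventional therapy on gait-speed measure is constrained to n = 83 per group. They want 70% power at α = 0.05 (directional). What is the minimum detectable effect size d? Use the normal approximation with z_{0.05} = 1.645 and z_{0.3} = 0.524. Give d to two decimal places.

d_min ≈ 0.34

For two independent groups of n = 83 each: d_min = (z_{α} + z_β)·√(2/n).
z-sum = 1.645 + 0.524 = 2.169.
d_min = 2.169 × √(2/83) = 2.169 × 0.1552 = 0.337.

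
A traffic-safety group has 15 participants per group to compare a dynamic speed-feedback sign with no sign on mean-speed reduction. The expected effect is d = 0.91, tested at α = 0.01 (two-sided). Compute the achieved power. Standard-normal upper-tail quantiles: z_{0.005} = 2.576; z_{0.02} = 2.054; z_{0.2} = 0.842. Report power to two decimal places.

power ≈ 0.47

For two equal groups, power = Φ(d·√(n/2) − z_{α/2}).
d·√(n/2) = 0.91 × √(15/2) = 0.91 × 2.739 = 2.492.
z_β = 2.492 − 2.576 = -0.084.
Power = Φ(-0.084) = 0.467.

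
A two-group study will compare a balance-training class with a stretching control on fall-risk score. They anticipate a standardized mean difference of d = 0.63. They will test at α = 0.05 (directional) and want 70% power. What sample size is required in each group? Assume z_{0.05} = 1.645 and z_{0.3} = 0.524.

n = 24 per group

For two independent groups with equal n: n = 2·((z_{α} + z_β) / d)².
z_{α} + z_β = 1.645 + 0.524 = 2.169.
n = 2 × (2.169 / 0.63)² = 2 × 3.443² = 2 × 11.85 = 23.7.
Round up to the next whole participant.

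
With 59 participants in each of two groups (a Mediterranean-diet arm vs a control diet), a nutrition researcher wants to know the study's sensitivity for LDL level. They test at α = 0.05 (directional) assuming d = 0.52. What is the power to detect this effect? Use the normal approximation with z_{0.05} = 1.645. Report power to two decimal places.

power ≈ 0.88

For two equal groups, power = Φ(d·√(n/2) − z_{α}).
d·√(n/2) = 0.52 × √(59/2) = 0.52 × 5.431 = 2.824.
z_β = 2.824 − 1.645 = 1.179.
Power = Φ(1.179) = 0.881.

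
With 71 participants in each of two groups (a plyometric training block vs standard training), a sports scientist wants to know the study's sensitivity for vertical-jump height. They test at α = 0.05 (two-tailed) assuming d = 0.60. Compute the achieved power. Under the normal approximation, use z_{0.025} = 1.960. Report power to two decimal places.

For two equal groups, power = Φ(d·√(n/2) − z_{α/2}).
d·√(n/2) = 0.60 × √(71/2) = 0.60 × 5.958 = 3.575.
z_β = 3.575 − 1.960 = 1.615.
Power = Φ(1.615) = 0.947.

power ≈ 0.95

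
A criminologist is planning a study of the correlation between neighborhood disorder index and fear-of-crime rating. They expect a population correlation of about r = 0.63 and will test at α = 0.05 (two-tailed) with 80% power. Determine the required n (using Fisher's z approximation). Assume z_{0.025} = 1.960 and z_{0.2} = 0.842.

Fisher's z: C = ½·ln((1+r)/(1−r)) = ½·ln(4.4054) = 0.7414.
n = ((z_{α/2} + z_β)/C)² + 3.
(1.960 + 0.842) / 0.7414 = 2.802 / 0.7414 = 3.779.
n = 3.779² + 3 = 14.28 + 3 = 17.3.
Round up.

n = 18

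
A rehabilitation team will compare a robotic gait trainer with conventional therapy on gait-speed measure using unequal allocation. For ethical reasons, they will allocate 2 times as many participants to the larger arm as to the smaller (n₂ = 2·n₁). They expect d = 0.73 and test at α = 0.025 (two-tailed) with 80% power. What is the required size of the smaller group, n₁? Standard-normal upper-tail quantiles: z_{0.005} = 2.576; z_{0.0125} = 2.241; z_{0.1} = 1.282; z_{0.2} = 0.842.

With allocation ratio k = n₂/n₁ = 2, Var(x̄₁−x̄₂) = σ²(1/n₁ + 1/(k·n₁)) = σ²·(k+1)/(k·n₁).
So n₁ = (1 + 1/k)·((z_{α/2} + z_β)/d)² = 1.500 × (3.083/0.73)².
n₁ = 1.500 × 17.84 = 26.8.
Round up: n₁ = 27, giving n₂ = 2 × 27 = 54.

n₁ = 27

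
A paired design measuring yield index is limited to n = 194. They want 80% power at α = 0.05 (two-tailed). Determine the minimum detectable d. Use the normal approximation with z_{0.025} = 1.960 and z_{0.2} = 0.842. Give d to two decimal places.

d_min ≈ 0.20

For a single sample (or paired design) of n = 194: d_min = (z_{α/2} + z_β)/√n.
z-sum = 1.960 + 0.842 = 2.802.
d_min = 2.802 / √194 = 2.802 / 13.928 = 0.201.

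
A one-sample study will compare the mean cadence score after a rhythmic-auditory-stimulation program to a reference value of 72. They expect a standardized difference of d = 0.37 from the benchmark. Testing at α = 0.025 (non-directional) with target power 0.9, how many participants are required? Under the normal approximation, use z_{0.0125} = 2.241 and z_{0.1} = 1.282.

n = 91

For a one-sample test: n = ((z_{α/2} + z_β) / d)².
z_{α/2} + z_β = 2.241 + 1.282 = 3.523.
n = (3.523 / 0.37)² = 9.522² = 90.66.
Round up.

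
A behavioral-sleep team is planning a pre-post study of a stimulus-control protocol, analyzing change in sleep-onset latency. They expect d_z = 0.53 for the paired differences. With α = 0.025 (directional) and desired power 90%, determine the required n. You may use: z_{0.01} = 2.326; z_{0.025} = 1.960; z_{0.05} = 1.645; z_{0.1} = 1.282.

For a paired (one-sample on differences) test: n = ((z_{α} + z_β) / d)².
z_{α} + z_β = 1.960 + 1.282 = 3.242.
n = (3.242 / 0.53)² = 6.117² = 37.42.
Round up.

n = 38 pairs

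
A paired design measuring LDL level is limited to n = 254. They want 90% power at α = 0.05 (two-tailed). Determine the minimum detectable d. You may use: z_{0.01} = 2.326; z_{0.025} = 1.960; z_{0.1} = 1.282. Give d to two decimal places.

d_min ≈ 0.20

For a single sample (or paired design) of n = 254: d_min = (z_{α/2} + z_β)/√n.
z-sum = 1.960 + 1.282 = 3.242.
d_min = 3.242 / √254 = 3.242 / 15.937 = 0.203.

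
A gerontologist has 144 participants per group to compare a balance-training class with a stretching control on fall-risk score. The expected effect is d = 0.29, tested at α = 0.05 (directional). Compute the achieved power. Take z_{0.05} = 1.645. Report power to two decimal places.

power ≈ 0.79

For two equal groups, power = Φ(d·√(n/2) − z_{α}).
d·√(n/2) = 0.29 × √(144/2) = 0.29 × 8.485 = 2.461.
z_β = 2.461 − 1.645 = 0.816.
Power = Φ(0.816) = 0.793.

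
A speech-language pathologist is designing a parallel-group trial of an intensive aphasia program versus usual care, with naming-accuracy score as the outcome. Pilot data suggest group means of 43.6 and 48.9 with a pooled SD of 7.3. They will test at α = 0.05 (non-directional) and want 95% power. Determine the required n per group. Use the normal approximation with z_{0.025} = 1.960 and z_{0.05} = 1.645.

Cohen's d = |M₁ − M₂| / SD_pooled = |43.6 − 48.9| / 7.3 = 5.3 / 7.3 = 0.726.
For two independent groups with equal n: n = 2·((z_{α/2} + z_β) / d)².
z_{α/2} + z_β = 1.960 + 1.645 = 3.605.
n = 2 × (3.605 / 0.726)² = 2 × 4.966² = 2 × 24.66 = 49.3.
Round up to the next whole participant.

n = 50 per group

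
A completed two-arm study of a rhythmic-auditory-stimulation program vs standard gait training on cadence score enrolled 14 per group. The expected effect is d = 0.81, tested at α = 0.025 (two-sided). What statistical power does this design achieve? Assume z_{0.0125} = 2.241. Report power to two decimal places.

power ≈ 0.46

For two equal groups, power = Φ(d·√(n/2) − z_{α/2}).
d·√(n/2) = 0.81 × √(14/2) = 0.81 × 2.646 = 2.143.
z_β = 2.143 − 2.241 = -0.098.
Power = Φ(-0.098) = 0.461.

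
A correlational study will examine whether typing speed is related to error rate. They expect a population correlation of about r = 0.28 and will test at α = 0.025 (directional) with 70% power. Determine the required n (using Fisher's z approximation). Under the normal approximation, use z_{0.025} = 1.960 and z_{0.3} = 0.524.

n = 78

Fisher's z: C = ½·ln((1+r)/(1−r)) = ½·ln(1.7778) = 0.2877.
n = ((z_{α} + z_β)/C)² + 3.
(1.960 + 0.524) / 0.2877 = 2.484 / 0.2877 = 8.634.
n = 8.634² + 3 = 74.55 + 3 = 77.5.
Round up.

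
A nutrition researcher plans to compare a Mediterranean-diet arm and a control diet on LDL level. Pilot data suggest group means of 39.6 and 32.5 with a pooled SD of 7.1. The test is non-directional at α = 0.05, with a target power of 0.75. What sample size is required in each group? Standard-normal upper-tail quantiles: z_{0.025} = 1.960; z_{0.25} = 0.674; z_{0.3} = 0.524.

n = 14 per group

Cohen's d = |M₁ − M₂| / SD_pooled = |39.6 − 32.5| / 7.1 = 7.1 / 7.1 = 1.000.
For two independent groups with equal n: n = 2·((z_{α/2} + z_β) / d)².
z_{α/2} + z_β = 1.960 + 0.674 = 2.634.
n = 2 × (2.634 / 1.000)² = 2 × 2.634² = 2 × 6.94 = 13.9.
Round up to the next whole participant.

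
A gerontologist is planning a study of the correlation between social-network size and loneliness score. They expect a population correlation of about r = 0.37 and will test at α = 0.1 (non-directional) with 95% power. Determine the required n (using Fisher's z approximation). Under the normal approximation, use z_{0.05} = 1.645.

Fisher's z: C = ½·ln((1+r)/(1−r)) = ½·ln(2.1746) = 0.3884.
n = ((z_{α/2} + z_β)/C)² + 3.
(1.645 + 1.645) / 0.3884 = 3.290 / 0.3884 = 8.471.
n = 8.471² + 3 = 71.75 + 3 = 74.8.
Round up.

n = 75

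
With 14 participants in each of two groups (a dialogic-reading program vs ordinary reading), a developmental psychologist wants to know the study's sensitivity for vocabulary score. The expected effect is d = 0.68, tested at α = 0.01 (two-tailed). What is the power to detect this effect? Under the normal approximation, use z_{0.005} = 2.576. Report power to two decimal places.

power ≈ 0.22

For two equal groups, power = Φ(d·√(n/2) − z_{α/2}).
d·√(n/2) = 0.68 × √(14/2) = 0.68 × 2.646 = 1.799.
z_β = 1.799 − 2.576 = -0.777.
Power = Φ(-0.777) = 0.219.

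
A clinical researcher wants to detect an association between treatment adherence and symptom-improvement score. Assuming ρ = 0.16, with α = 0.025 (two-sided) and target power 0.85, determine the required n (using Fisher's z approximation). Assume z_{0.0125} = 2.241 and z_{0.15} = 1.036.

Fisher's z: C = ½·ln((1+r)/(1−r)) = ½·ln(1.3810) = 0.1614.
n = ((z_{α/2} + z_β)/C)² + 3.
(2.241 + 1.036) / 0.1614 = 3.277 / 0.1614 = 20.304.
n = 20.304² + 3 = 412.24 + 3 = 415.2.
Round up.

n = 416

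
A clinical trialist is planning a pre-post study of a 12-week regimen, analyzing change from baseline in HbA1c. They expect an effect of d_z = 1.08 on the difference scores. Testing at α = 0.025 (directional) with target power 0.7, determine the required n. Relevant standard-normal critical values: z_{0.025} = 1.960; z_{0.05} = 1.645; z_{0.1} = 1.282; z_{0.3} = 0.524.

n = 6 pairs

For a paired (one-sample on differences) test: n = ((z_{α} + z_β) / d)².
z_{α} + z_β = 1.960 + 0.524 = 2.484.
n = (2.484 / 1.08)² = 2.300² = 5.29.
Round up.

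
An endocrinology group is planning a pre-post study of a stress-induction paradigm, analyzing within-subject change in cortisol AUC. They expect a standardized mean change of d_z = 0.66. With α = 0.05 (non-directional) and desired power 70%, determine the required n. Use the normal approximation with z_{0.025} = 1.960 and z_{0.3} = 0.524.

For a paired (one-sample on differences) test: n = ((z_{α/2} + z_β) / d)².
z_{α/2} + z_β = 1.960 + 0.524 = 2.484.
n = (2.484 / 0.66)² = 3.764² = 14.16.
Round up.

n = 15 pairs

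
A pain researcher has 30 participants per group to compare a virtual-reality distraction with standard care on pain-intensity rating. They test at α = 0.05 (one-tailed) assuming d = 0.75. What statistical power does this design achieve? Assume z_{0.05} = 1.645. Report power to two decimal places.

For two equal groups, power = Φ(d·√(n/2) − z_{α}).
d·√(n/2) = 0.75 × √(30/2) = 0.75 × 3.873 = 2.905.
z_β = 2.905 − 1.645 = 1.260.
Power = Φ(1.260) = 0.896.

power ≈ 0.90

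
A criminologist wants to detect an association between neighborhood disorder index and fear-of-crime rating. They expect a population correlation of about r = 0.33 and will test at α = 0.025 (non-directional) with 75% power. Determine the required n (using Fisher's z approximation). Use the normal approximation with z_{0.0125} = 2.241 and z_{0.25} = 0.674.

Fisher's z: C = ½·ln((1+r)/(1−r)) = ½·ln(1.9851) = 0.3428.
n = ((z_{α/2} + z_β)/C)² + 3.
(2.241 + 0.674) / 0.3428 = 2.915 / 0.3428 = 8.504.
n = 8.504² + 3 = 72.31 + 3 = 75.3.
Round up.

n = 76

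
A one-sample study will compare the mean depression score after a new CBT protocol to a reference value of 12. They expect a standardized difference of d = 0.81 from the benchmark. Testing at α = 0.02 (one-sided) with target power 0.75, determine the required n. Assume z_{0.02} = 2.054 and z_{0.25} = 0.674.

For a one-sample test: n = ((z_{α} + z_β) / d)².
z_{α} + z_β = 2.054 + 0.674 = 2.728.
n = (2.728 / 0.81)² = 3.368² = 11.34.
Round up.

n = 12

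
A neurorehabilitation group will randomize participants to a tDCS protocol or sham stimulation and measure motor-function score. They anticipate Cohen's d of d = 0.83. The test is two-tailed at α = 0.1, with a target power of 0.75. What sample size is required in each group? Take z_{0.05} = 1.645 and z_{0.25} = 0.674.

For two independent groups with equal n: n = 2·((z_{α/2} + z_β) / d)².
z_{α/2} + z_β = 1.645 + 0.674 = 2.319.
n = 2 × (2.319 / 0.83)² = 2 × 2.794² = 2 × 7.81 = 15.6.
Round up to the next whole participant.

n = 16 per group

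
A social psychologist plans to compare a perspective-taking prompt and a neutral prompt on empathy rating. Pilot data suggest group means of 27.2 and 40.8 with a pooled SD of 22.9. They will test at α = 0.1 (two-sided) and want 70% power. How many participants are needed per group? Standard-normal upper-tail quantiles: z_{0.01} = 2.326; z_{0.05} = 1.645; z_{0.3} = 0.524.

n = 27 per group

Cohen's d = |M₁ − M₂| / SD_pooled = |27.2 − 40.8| / 22.9 = 13.6 / 22.9 = 0.594.
For two independent groups with equal n: n = 2·((z_{α/2} + z_β) / d)².
z_{α/2} + z_β = 1.645 + 0.524 = 2.169.
n = 2 × (2.169 / 0.594)² = 2 × 3.652² = 2 × 13.33 = 26.7.
Round up to the next whole participant.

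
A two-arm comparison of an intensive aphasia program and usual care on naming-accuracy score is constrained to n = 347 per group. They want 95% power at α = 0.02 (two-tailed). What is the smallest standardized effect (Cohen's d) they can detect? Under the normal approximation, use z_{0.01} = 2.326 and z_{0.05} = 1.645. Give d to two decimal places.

For two independent groups of n = 347 each: d_min = (z_{α/2} + z_β)·√(2/n).
z-sum = 2.326 + 1.645 = 3.971.
d_min = 3.971 × √(2/347) = 3.971 × 0.0759 = 0.301.

d_min ≈ 0.30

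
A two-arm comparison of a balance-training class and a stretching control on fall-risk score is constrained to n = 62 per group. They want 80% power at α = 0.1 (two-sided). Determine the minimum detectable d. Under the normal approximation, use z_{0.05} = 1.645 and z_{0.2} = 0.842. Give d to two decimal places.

d_min ≈ 0.45

For two independent groups of n = 62 each: d_min = (z_{α/2} + z_β)·√(2/n).
z-sum = 1.645 + 0.842 = 2.487.
d_min = 2.487 × √(2/62) = 2.487 × 0.1796 = 0.447.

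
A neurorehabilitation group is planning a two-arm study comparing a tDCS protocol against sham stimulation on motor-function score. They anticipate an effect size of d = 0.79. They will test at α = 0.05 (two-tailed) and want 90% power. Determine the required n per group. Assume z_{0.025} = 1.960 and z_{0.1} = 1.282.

For two independent groups with equal n: n = 2·((z_{α/2} + z_β) / d)².
z_{α/2} + z_β = 1.960 + 1.282 = 3.242.
n = 2 × (3.242 / 0.79)² = 2 × 4.104² = 2 × 16.84 = 33.7.
Round up to the next whole participant.

n = 34 per group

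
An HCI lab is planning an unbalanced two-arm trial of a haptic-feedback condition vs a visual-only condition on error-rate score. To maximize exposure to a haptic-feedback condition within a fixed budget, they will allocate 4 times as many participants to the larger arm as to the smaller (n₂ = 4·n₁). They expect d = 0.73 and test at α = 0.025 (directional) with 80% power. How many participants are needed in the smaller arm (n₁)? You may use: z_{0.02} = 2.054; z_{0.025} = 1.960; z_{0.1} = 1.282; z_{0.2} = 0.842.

With allocation ratio k = n₂/n₁ = 4, Var(x̄₁−x̄₂) = σ²(1/n₁ + 1/(k·n₁)) = σ²·(k+1)/(k·n₁).
So n₁ = (1 + 1/k)·((z_{α} + z_β)/d)² = 1.250 × (2.802/0.73)².
n₁ = 1.250 × 14.73 = 18.4.
Round up: n₁ = 19, giving n₂ = 4 × 19 = 76.

n₁ = 19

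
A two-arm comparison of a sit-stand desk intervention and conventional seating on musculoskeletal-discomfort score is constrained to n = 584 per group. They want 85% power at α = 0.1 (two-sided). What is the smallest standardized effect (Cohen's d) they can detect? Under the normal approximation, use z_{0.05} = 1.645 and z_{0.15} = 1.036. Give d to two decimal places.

For two independent groups of n = 584 each: d_min = (z_{α/2} + z_β)·√(2/n).
z-sum = 1.645 + 1.036 = 2.681.
d_min = 2.681 × √(2/584) = 2.681 × 0.0585 = 0.157.

d_min ≈ 0.16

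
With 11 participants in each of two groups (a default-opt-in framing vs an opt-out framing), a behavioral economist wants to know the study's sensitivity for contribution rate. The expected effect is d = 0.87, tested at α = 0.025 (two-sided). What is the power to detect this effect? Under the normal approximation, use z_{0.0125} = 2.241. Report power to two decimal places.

For two equal groups, power = Φ(d·√(n/2) − z_{α/2}).
d·√(n/2) = 0.87 × √(11/2) = 0.87 × 2.345 = 2.040.
z_β = 2.040 − 2.241 = -0.201.
Power = Φ(-0.201) = 0.420.

power ≈ 0.42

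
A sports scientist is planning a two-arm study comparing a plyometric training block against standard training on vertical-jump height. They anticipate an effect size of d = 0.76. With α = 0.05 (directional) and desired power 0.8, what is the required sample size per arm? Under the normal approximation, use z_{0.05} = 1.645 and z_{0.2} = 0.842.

For two independent groups with equal n: n = 2·((z_{α} + z_β) / d)².
z_{α} + z_β = 1.645 + 0.842 = 2.487.
n = 2 × (2.487 / 0.76)² = 2 × 3.272² = 2 × 10.71 = 21.4.
Round up to the next whole participant.

n = 22 per group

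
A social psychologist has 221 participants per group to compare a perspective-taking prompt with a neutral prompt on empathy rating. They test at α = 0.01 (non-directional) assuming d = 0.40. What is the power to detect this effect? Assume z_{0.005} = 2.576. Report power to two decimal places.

power ≈ 0.95

For two equal groups, power = Φ(d·√(n/2) − z_{α/2}).
d·√(n/2) = 0.40 × √(221/2) = 0.40 × 10.512 = 4.205.
z_β = 4.205 − 2.576 = 1.629.
Power = Φ(1.629) = 0.948.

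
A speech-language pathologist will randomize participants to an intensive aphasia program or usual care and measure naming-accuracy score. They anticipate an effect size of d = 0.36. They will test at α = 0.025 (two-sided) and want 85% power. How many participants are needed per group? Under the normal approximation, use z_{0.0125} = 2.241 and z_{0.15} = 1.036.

For two independent groups with equal n: n = 2·((z_{α/2} + z_β) / d)².
z_{α/2} + z_β = 2.241 + 1.036 = 3.277.
n = 2 × (3.277 / 0.36)² = 2 × 9.103² = 2 × 82.86 = 165.7.
Round up to the next whole participant.

n = 166 per group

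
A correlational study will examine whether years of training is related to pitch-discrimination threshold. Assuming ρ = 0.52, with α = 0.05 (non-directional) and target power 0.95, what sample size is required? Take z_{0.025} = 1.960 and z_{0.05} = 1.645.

n = 43

Fisher's z: C = ½·ln((1+r)/(1−r)) = ½·ln(3.1667) = 0.5763.
n = ((z_{α/2} + z_β)/C)² + 3.
(1.960 + 1.645) / 0.5763 = 3.605 / 0.5763 = 6.255.
n = 6.255² + 3 = 39.13 + 3 = 42.1.
Round up.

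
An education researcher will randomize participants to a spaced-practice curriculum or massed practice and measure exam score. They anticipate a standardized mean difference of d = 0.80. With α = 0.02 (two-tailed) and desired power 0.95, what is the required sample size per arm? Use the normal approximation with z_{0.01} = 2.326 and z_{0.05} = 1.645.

For two independent groups with equal n: n = 2·((z_{α/2} + z_β) / d)².
z_{α/2} + z_β = 2.326 + 1.645 = 3.971.
n = 2 × (3.971 / 0.80)² = 2 × 4.964² = 2 × 24.64 = 49.3.
Round up to the next whole participant.

n = 50 per group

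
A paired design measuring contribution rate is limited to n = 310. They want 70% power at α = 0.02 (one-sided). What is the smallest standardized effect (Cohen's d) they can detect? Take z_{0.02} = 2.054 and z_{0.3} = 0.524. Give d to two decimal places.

d_min ≈ 0.15

For a single sample (or paired design) of n = 310: d_min = (z_{α} + z_β)/√n.
z-sum = 2.054 + 0.524 = 2.578.
d_min = 2.578 / √310 = 2.578 / 17.607 = 0.146.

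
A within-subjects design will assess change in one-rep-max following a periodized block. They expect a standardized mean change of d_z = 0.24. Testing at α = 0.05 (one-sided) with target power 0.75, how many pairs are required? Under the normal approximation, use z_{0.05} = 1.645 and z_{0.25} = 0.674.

For a paired (one-sample on differences) test: n = ((z_{α} + z_β) / d)².
z_{α} + z_β = 1.645 + 0.674 = 2.319.
n = (2.319 / 0.24)² = 9.662² = 93.36.
Round up.

n = 94 pairs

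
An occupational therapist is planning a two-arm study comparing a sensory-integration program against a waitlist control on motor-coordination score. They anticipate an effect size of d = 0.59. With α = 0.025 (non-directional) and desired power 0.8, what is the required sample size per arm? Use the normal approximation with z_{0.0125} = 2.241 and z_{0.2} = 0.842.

For two independent groups with equal n: n = 2·((z_{α/2} + z_β) / d)².
z_{α/2} + z_β = 2.241 + 0.842 = 3.083.
n = 2 × (3.083 / 0.59)² = 2 × 5.225² = 2 × 27.31 = 54.6.
Round up to the next whole participant.

n = 55 per group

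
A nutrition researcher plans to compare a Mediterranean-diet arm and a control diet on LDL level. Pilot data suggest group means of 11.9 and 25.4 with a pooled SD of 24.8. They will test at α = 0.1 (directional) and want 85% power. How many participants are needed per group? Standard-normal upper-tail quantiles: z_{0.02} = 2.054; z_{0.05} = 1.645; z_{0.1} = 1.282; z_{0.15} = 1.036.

Cohen's d = |M₁ − M₂| / SD_pooled = |11.9 − 25.4| / 24.8 = 13.5 / 24.8 = 0.544.
For two independent groups with equal n: n = 2·((z_{α} + z_β) / d)².
z_{α} + z_β = 1.282 + 1.036 = 2.318.
n = 2 × (2.318 / 0.544)² = 2 × 4.261² = 2 × 18.16 = 36.3.
Round up to the next whole participant.

n = 37 per group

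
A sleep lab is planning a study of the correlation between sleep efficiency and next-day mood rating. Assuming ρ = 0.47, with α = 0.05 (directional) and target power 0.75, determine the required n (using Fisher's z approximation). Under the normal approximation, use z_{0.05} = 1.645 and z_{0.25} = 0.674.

n = 24

Fisher's z: C = ½·ln((1+r)/(1−r)) = ½·ln(2.7736) = 0.5101.
n = ((z_{α} + z_β)/C)² + 3.
(1.645 + 0.674) / 0.5101 = 2.319 / 0.5101 = 4.546.
n = 4.546² + 3 = 20.67 + 3 = 23.7.
Round up.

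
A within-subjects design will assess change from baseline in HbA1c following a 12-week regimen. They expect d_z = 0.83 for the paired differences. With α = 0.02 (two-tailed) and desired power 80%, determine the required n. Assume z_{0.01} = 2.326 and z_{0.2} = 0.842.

n = 15 pairs

For a paired (one-sample on differences) test: n = ((z_{α/2} + z_β) / d)².
z_{α/2} + z_β = 2.326 + 0.842 = 3.168.
n = (3.168 / 0.83)² = 3.817² = 14.57.
Round up.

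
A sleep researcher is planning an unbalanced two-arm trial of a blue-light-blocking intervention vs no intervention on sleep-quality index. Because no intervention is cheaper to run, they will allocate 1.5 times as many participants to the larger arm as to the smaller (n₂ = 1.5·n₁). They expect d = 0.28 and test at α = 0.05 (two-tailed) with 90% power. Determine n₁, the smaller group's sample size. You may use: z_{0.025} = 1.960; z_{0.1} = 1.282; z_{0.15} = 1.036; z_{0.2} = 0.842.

With allocation ratio k = n₂/n₁ = 1.5, Var(x̄₁−x̄₂) = σ²(1/n₁ + 1/(k·n₁)) = σ²·(k+1)/(k·n₁).
So n₁ = (1 + 1/k)·((z_{α/2} + z_β)/d)² = 1.667 × (3.242/0.28)².
n₁ = 1.667 × 134.06 = 223.4.
Round up: n₁ = 224, giving n₂ = 1.5 × 224 = 336.

n₁ = 224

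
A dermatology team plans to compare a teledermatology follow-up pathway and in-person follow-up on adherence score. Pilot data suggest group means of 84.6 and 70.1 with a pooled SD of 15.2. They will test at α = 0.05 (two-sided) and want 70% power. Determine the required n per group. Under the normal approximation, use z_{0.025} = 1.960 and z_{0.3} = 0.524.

n = 14 per group

Cohen's d = |M₁ − M₂| / SD_pooled = |84.6 − 70.1| / 15.2 = 14.5 / 15.2 = 0.954.
For two independent groups with equal n: n = 2·((z_{α/2} + z_β) / d)².
z_{α/2} + z_β = 1.960 + 0.524 = 2.484.
n = 2 × (2.484 / 0.954)² = 2 × 2.604² = 2 × 6.78 = 13.6.
Round up to the next whole participant.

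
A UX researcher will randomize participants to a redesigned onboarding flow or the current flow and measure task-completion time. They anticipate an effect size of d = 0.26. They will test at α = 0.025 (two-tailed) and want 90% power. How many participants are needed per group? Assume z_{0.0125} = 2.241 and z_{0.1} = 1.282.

For two independent groups with equal n: n = 2·((z_{α/2} + z_β) / d)².
z_{α/2} + z_β = 2.241 + 1.282 = 3.523.
n = 2 × (3.523 / 0.26)² = 2 × 13.550² = 2 × 183.60 = 367.2.
Round up to the next whole participant.

n = 368 per group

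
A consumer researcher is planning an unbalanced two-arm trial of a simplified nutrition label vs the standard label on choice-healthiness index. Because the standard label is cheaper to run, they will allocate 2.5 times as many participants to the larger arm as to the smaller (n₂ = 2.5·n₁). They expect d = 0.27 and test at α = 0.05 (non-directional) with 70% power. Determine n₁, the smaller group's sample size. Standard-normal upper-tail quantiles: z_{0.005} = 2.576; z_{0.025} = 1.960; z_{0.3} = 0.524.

n₁ = 119

With allocation ratio k = n₂/n₁ = 2.5, Var(x̄₁−x̄₂) = σ²(1/n₁ + 1/(k·n₁)) = σ²·(k+1)/(k·n₁).
So n₁ = (1 + 1/k)·((z_{α/2} + z_β)/d)² = 1.400 × (2.484/0.27)².
n₁ = 1.400 × 84.64 = 118.5.
Round up: n₁ = 119, giving n₂ = ⌈2.5 × 119⌉ = ⌈297.5⌉ = 298.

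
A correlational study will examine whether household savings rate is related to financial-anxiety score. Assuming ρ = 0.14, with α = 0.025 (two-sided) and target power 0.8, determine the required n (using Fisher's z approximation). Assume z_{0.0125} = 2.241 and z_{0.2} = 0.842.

Fisher's z: C = ½·ln((1+r)/(1−r)) = ½·ln(1.3256) = 0.1409.
n = ((z_{α/2} + z_β)/C)² + 3.
(2.241 + 0.842) / 0.1409 = 3.083 / 0.1409 = 21.881.
n = 21.881² + 3 = 478.77 + 3 = 481.8.
Round up.

n = 482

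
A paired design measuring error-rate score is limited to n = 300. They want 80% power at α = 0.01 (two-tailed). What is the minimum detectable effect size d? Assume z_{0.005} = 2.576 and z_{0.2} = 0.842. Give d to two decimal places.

d_min ≈ 0.20

For a single sample (or paired design) of n = 300: d_min = (z_{α/2} + z_β)/√n.
z-sum = 2.576 + 0.842 = 3.418.
d_min = 3.418 / √300 = 3.418 / 17.321 = 0.197.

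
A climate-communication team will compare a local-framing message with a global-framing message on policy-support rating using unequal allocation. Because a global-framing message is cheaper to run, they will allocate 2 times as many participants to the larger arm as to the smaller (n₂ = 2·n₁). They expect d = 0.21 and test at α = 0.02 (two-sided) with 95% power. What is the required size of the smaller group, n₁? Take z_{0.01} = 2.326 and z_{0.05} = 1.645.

With allocation ratio k = n₂/n₁ = 2, Var(x̄₁−x̄₂) = σ²(1/n₁ + 1/(k·n₁)) = σ²·(k+1)/(k·n₁).
So n₁ = (1 + 1/k)·((z_{α/2} + z_β)/d)² = 1.500 × (3.971/0.21)².
n₁ = 1.500 × 357.57 = 536.4.
Round up: n₁ = 537, giving n₂ = 2 × 537 = 1074.

n₁ = 537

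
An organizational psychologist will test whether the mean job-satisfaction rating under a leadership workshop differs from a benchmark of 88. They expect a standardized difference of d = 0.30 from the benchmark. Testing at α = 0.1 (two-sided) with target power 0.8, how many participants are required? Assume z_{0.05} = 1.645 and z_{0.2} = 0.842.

For a one-sample test: n = ((z_{α/2} + z_β) / d)².
z_{α/2} + z_β = 1.645 + 0.842 = 2.487.
n = (2.487 / 0.30)² = 8.290² = 68.72.
Round up.

n = 69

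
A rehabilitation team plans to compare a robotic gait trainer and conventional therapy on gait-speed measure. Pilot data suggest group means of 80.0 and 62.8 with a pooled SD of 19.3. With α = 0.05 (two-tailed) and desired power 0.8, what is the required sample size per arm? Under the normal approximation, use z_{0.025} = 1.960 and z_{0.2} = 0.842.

Cohen's d = |M₁ − M₂| / SD_pooled = |80.0 − 62.8| / 19.3 = 17.2 / 19.3 = 0.891.
For two independent groups with equal n: n = 2·((z_{α/2} + z_β) / d)².
z_{α/2} + z_β = 1.960 + 0.842 = 2.802.
n = 2 × (2.802 / 0.891)² = 2 × 3.145² = 2 × 9.89 = 19.8.
Round up to the next whole participant.

n = 20 per group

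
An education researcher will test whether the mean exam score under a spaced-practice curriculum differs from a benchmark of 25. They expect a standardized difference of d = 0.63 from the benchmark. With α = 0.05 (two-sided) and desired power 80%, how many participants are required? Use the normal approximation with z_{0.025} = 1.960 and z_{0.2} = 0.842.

For a one-sample test: n = ((z_{α/2} + z_β) / d)².
z_{α/2} + z_β = 1.960 + 0.842 = 2.802.
n = (2.802 / 0.63)² = 4.448² = 19.78.
Round up.

n = 20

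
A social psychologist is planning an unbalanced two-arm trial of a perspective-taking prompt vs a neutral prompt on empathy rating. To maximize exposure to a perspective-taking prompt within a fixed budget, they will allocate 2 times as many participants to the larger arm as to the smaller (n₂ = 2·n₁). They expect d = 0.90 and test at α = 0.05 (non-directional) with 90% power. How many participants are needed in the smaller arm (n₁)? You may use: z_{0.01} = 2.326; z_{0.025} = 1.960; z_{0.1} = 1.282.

n₁ = 20

With allocation ratio k = n₂/n₁ = 2, Var(x̄₁−x̄₂) = σ²(1/n₁ + 1/(k·n₁)) = σ²·(k+1)/(k·n₁).
So n₁ = (1 + 1/k)·((z_{α/2} + z_β)/d)² = 1.500 × (3.242/0.90)².
n₁ = 1.500 × 12.98 = 19.5.
Round up: n₁ = 20, giving n₂ = 2 × 20 = 40.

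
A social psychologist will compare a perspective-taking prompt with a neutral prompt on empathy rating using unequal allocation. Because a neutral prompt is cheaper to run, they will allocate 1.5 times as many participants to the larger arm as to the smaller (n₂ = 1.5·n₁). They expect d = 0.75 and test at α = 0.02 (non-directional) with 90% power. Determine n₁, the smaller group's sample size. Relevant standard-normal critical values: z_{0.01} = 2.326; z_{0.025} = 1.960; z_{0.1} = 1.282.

With allocation ratio k = n₂/n₁ = 1.5, Var(x̄₁−x̄₂) = σ²(1/n₁ + 1/(k·n₁)) = σ²·(k+1)/(k·n₁).
So n₁ = (1 + 1/k)·((z_{α/2} + z_β)/d)² = 1.667 × (3.608/0.75)².
n₁ = 1.667 × 23.14 = 38.6.
Round up: n₁ = 39, giving n₂ = ⌈1.5 × 39⌉ = ⌈58.5⌉ = 59.

n₁ = 39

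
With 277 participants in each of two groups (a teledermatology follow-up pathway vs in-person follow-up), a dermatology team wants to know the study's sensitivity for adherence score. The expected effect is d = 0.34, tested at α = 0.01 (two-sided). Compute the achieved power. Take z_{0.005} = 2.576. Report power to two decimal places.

power ≈ 0.92

For two equal groups, power = Φ(d·√(n/2) − z_{α/2}).
d·√(n/2) = 0.34 × √(277/2) = 0.34 × 11.769 = 4.001.
z_β = 4.001 − 2.576 = 1.425.
Power = Φ(1.425) = 0.923.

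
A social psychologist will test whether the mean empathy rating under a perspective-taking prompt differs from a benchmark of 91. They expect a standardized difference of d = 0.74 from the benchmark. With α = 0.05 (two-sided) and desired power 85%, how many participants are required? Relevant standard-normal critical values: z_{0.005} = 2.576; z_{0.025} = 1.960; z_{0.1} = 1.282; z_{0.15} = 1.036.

For a one-sample test: n = ((z_{α/2} + z_β) / d)².
z_{α/2} + z_β = 1.960 + 1.036 = 2.996.
n = (2.996 / 0.74)² = 4.049² = 16.39.
Round up.

n = 17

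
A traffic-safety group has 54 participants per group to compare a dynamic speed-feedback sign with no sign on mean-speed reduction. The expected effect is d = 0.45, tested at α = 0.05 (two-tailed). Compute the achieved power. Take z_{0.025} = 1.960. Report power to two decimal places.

power ≈ 0.65

For two equal groups, power = Φ(d·√(n/2) − z_{α/2}).
d·√(n/2) = 0.45 × √(54/2) = 0.45 × 5.196 = 2.338.
z_β = 2.338 − 1.960 = 0.378.
Power = Φ(0.378) = 0.647.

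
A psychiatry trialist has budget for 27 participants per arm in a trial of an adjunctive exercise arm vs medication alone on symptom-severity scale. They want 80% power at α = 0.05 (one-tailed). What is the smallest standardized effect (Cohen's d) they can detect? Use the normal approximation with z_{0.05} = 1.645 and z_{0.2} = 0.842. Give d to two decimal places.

For two independent groups of n = 27 each: d_min = (z_{α} + z_β)·√(2/n).
z-sum = 1.645 + 0.842 = 2.487.
d_min = 2.487 × √(2/27) = 2.487 × 0.2722 = 0.677.

d_min ≈ 0.68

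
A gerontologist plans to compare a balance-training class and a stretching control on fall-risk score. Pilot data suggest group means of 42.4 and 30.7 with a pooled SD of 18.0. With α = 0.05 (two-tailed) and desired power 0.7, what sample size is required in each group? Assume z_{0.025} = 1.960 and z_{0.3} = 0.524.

Cohen's d = |M₁ − M₂| / SD_pooled = |42.4 − 30.7| / 18.0 = 11.7 / 18.0 = 0.650.
For two independent groups with equal n: n = 2·((z_{α/2} + z_β) / d)².
z_{α/2} + z_β = 1.960 + 0.524 = 2.484.
n = 2 × (2.484 / 0.650)² = 2 × 3.822² = 2 × 14.60 = 29.2.
Round up to the next whole participant.

n = 30 per group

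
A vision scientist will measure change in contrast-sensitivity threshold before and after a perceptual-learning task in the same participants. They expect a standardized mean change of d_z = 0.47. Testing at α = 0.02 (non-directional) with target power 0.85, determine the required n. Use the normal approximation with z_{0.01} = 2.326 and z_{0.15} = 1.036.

n = 52 pairs

For a paired (one-sample on differences) test: n = ((z_{α/2} + z_β) / d)².
z_{α/2} + z_β = 2.326 + 1.036 = 3.362.
n = (3.362 / 0.47)² = 7.153² = 51.17.
Round up.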